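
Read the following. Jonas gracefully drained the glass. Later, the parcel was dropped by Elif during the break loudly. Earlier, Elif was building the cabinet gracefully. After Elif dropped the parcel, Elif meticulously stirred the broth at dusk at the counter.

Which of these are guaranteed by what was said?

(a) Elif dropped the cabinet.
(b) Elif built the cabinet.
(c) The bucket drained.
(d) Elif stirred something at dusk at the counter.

(a) Not entailed — Elif dropped the parcel, not the cabinet; the cabinet belongs to the building event.
(b) Not entailed — 'was building' is progressive on an accomplishment; it does not entail the completed 'built'.
(c) Not entailed — the glass is what drained, not the bucket.
(d) Entailed — this follows by dropping conjuncts from the stirring event's description.

(d)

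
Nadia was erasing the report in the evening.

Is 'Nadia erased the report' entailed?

no

'was erasing' is progressive; for an accomplishment like 'erase the report', it doesn't entail completion.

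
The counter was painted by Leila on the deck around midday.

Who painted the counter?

'Leila' marks the agent of the painting event.

Leila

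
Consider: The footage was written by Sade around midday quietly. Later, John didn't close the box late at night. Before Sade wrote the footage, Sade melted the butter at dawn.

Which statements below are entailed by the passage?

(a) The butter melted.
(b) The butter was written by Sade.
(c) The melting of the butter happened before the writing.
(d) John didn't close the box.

(a) Entailed — 'Sade melted the butter' is causative; it entails the inchoative 'the butter melted'.
(b) Not entailed — Sade wrote the footage, not the butter; the butter belongs to the melting event.
(c) Entailed — the narrative places the melting before the writing.
(d) Not entailed — dropping 'late at night' under negation is not valid — the original leaves open that John closed the box some other way.

(a), (c)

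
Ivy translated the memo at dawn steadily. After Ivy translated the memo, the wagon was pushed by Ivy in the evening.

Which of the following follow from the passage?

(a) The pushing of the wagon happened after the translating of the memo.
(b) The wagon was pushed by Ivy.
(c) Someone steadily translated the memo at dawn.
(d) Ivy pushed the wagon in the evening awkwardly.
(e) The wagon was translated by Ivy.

(a) Entailed — the narrative places the translating before the pushing.
(b) Entailed — the original entails any weakening of itself; this just drops 'in the evening'.
(c) Entailed — the original entails any weakening of itself; this just generalizes the agent.
(d) Not entailed — 'awkwardly' adds information not in the original event.
(e) Not entailed — Ivy translated the memo, not the wagon; the wagon belongs to the pushing event.

(a), (b), (c)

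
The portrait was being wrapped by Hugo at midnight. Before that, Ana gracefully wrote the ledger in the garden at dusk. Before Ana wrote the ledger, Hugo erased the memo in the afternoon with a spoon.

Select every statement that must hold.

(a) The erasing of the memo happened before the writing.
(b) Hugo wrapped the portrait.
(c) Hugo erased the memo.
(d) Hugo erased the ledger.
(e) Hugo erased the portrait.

(a), (c)

(a) Entailed — the narrative places the erasing before the writing.
(b) Not entailed — 'was wrapping' is progressive on an accomplishment; it does not entail the completed 'wrapped'.
(c) Entailed — the original entails any weakening of itself; this just drops 'in the afternoon', 'with a spoon'.
(d) Not entailed — Hugo erased the memo, not the ledger; the ledger belongs to the writing event.
(e) Not entailed — Hugo erased the memo, not the portrait; the portrait belongs to the wrapping event.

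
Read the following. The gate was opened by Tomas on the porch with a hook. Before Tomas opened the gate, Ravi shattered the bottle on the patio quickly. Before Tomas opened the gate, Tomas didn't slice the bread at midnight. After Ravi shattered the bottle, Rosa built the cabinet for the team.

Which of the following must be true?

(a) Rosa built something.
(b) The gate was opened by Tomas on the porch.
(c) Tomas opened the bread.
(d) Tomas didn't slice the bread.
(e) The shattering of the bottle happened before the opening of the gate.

(a) Entailed — every conjunct here is already in the original building event.
(b) Entailed — the original entails any weakening of itself; this just drops 'with a hook'.
(c) Not entailed — Tomas opened the gate, not the bread; the bread belongs to the slicing event.
(d) Not entailed — dropping 'at midnight' under negation is not valid — the original leaves open that Tomas sliced the bread some other way.
(e) Entailed — the narrative places the shattering before the opening.

(a), (b), (e)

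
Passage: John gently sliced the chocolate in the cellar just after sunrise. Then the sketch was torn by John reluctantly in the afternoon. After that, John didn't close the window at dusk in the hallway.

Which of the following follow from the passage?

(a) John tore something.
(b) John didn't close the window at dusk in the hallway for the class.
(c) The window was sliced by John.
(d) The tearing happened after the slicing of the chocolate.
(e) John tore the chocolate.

(a) Entailed — every conjunct here is already in the original tearing event.
(b) Entailed — under negation, adding a further restriction is entailed: if no such closing event occurred, none occurred for the class either.
(c) Not entailed — John sliced the chocolate, not the window; the window belongs to the closing event.
(d) Entailed — the narrative places the slicing before the tearing.
(e) Not entailed — John tore the sketch, not the chocolate; the chocolate belongs to the slicing event.

(a), (b), (d)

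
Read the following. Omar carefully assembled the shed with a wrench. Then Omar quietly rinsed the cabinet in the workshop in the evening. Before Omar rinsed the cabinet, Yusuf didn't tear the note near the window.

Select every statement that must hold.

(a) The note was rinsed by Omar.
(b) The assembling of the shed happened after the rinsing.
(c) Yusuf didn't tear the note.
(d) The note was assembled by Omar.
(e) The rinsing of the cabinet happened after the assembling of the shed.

(e)

(a) Not entailed — Omar rinsed the cabinet, not the note; the note belongs to the tearing event.
(b) Not entailed — the narrative places the assembling before the rinsing, not after.
(c) Not entailed — dropping 'near the window' under negation is not valid — the original leaves open that Yusuf tore the note some other way.
(d) Not entailed — Omar assembled the shed, not the note; the note belongs to the tearing event.
(e) Entailed — the narrative places the assembling before the rinsing.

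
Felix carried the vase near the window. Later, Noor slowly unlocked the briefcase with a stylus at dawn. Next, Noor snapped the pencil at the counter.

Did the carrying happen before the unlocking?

yes

The narrative orders the carrying before the unlocking.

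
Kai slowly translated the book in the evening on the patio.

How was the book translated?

'slowly' marks the manner of the translating event.

slowly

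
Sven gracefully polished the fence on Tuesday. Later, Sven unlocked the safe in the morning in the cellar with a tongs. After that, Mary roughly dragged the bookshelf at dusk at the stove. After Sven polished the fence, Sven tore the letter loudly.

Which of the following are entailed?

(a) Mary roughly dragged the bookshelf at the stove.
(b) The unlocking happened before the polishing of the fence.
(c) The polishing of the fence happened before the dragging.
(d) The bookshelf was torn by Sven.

(a) Entailed — this follows by dropping conjuncts from the dragging event's description.
(b) Not entailed — the narrative places the polishing before the unlocking, not after.
(c) Entailed — the narrative places the polishing before the dragging.
(d) Not entailed — Sven tore the letter, not the bookshelf; the bookshelf belongs to the dragging event.

(a), (c)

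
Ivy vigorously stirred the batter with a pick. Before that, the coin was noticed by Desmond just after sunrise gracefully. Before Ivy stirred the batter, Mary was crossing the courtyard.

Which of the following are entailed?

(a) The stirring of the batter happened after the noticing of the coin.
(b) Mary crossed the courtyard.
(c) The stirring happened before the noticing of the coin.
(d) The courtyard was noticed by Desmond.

(a) Entailed — the narrative places the noticing before the stirring.
(b) Not entailed — 'was crossing' is progressive on an accomplishment; it does not entail the completed 'crossed'.
(c) Not entailed — the narrative places the noticing before the stirring, not after.
(d) Not entailed — Desmond noticed the coin, not the courtyard; the courtyard belongs to the crossing event.

(a)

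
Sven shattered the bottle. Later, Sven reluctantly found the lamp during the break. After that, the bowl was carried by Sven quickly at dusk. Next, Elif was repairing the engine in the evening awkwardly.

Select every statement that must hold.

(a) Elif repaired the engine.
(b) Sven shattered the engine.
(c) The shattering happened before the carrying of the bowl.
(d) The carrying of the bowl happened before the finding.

(a) Not entailed — 'was repairing' is progressive on an accomplishment; it does not entail the completed 'repaired'.
(b) Not entailed — Sven shattered the bottle, not the engine; the engine belongs to the repairing event.
(c) Entailed — the narrative places the shattering before the carrying.
(d) Not entailed — the narrative places the finding before the carrying, not after.

(c)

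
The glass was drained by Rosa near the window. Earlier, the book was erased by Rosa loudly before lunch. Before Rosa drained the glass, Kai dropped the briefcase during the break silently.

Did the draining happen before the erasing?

no

The narrative orders the erasing before the draining.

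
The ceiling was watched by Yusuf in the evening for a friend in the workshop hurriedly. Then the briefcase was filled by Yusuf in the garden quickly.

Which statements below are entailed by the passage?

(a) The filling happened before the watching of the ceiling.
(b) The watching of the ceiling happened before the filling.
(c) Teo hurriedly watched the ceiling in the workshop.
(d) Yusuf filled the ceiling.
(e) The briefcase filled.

(b), (e)

(a) Not entailed — the narrative places the watching before the filling, not after.
(b) Entailed — the narrative places the watching before the filling.
(c) Not entailed — the passage has Yusuf watching the ceiling, not Teo.
(d) Not entailed — Yusuf filled the briefcase, not the ceiling; the ceiling belongs to the watching event.
(e) Entailed — 'Yusuf filled the briefcase' is causative; it entails the inchoative 'the briefcase filled'.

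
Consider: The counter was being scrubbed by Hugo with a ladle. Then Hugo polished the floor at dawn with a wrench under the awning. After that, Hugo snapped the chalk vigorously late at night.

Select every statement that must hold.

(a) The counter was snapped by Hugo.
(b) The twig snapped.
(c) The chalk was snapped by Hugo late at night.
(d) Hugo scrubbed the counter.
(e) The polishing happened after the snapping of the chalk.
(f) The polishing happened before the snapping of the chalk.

(c), (d), (f)

(a) Not entailed — Hugo snapped the chalk, not the counter; the counter belongs to the scrubbing event.
(b) Not entailed — the chalk is what snapped, not the twig.
(c) Entailed — dropping 'vigorously' leaves a sub-description the original still satisfies.
(d) Entailed — 'scrub' is an activity; 'was scrubbing' entails that some scrubbing happened, so 'scrubbed' holds.
(e) Not entailed — the narrative places the polishing before the snapping, not after.
(f) Entailed — the narrative places the polishing before the snapping.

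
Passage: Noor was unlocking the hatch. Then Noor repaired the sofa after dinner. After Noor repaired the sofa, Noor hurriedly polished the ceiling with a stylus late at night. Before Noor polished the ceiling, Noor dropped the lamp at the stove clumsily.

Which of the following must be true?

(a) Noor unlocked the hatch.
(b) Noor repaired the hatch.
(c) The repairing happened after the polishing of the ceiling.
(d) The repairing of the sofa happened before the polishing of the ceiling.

(d)

(a) Not entailed — 'was unlocking' is progressive on an accomplishment; it does not entail the completed 'unlocked'.
(b) Not entailed — Noor repaired the sofa, not the hatch; the hatch belongs to the unlocking event.
(c) Not entailed — the narrative places the repairing before the polishing, not after.
(d) Entailed — the narrative places the repairing before the polishing.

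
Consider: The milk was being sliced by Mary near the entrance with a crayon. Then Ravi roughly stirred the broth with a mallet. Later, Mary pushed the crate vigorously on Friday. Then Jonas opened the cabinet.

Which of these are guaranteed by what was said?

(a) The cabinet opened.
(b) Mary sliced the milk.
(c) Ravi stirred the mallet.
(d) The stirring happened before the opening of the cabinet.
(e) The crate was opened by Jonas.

(a), (d)

(a) Entailed — 'Jonas opened the cabinet' is causative; it entails the inchoative 'the cabinet opened'.
(b) Not entailed — 'was slicing' is progressive on an accomplishment; it does not entail the completed 'sliced'.
(c) Not entailed — the mallet is the instrument, not what was stirred.
(d) Entailed — the narrative places the stirring before the opening.
(e) Not entailed — Jonas opened the cabinet, not the crate; the crate belongs to the pushing event.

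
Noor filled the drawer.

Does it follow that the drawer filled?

'Noor filled the drawer' is the causative; it entails the inchoative 'the drawer filled'.

yes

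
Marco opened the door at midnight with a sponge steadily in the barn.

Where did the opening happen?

'in the barn' marks the location of the opening event.

in the barn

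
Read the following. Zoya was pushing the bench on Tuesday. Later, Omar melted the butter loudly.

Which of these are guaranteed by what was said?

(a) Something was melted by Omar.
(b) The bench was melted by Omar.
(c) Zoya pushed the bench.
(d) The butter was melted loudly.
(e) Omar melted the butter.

(a) Entailed — dropping 'loudly' and generalizing the patient leaves a sub-description the original still satisfies.
(b) Not entailed — Omar melted the butter, not the bench; the bench belongs to the pushing event.
(c) Entailed — 'push' is an activity; 'was pushing' entails that some pushing happened, so 'pushed' holds.
(d) Entailed — this follows by dropping conjuncts from the melting event's description.
(e) Entailed — dropping 'loudly' leaves a sub-description the original still satisfies.

(a), (c), (d), (e)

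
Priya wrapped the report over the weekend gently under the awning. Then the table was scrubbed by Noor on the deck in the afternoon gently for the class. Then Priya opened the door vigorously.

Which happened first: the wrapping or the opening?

The connectives place the wrapping before the opening.

the wrapping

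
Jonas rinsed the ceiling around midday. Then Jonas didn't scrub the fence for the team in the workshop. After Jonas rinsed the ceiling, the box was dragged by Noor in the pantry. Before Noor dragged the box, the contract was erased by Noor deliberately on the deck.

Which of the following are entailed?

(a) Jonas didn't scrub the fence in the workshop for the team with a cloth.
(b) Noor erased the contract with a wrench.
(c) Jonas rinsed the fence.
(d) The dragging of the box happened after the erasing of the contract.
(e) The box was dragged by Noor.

(a), (d), (e)

(a) Entailed — under negation, adding a further restriction is entailed: if no such scrubbing event occurred, none occurred with a cloth either.
(b) Not entailed — 'with a wrench' adds information not in the original event.
(c) Not entailed — Jonas rinsed the ceiling, not the fence; the fence belongs to the scrubbing event.
(d) Entailed — the narrative places the erasing before the dragging.
(e) Entailed — every conjunct here is already in the original dragging event.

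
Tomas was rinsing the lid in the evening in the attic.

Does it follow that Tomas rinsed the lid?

'rinse' is atelic; if Tomas was rinsing the lid, then Tomas rinsed the lid (for some time).

yes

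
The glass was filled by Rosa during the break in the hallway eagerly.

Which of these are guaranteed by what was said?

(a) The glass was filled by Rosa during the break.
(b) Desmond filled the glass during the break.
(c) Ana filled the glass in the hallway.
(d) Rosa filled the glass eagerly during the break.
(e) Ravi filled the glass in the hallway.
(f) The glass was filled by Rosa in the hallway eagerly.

(a), (d), (f)

(a) Entailed — the original entails any weakening of itself; this just drops 'eagerly', 'in the hallway'.
(b) Not entailed — the passage has Rosa filling the glass, not Desmond.
(c) Not entailed — the passage has Rosa filling the glass, not Ana.
(d) Entailed — this follows by dropping conjuncts from the filling event's description.
(e) Not entailed — the passage has Rosa filling the glass, not Ravi.
(f) Entailed — the original entails any weakening of itself; this just drops 'during the break'.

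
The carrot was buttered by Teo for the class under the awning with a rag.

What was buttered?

the carrot

'the carrot' marks the patient of the buttering event.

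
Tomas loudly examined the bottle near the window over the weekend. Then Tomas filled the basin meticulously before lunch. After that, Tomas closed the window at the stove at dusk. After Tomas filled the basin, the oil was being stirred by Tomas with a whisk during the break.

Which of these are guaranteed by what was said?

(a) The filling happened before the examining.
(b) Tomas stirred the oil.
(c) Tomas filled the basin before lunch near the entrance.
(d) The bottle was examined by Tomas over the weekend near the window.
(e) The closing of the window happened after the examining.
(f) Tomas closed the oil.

(b), (d), (e)

(a) Not entailed — the narrative places the examining before the filling, not after.
(b) Entailed — 'stir' is an activity; 'was stirring' entails that some stirring happened, so 'stirred' holds.
(c) Not entailed — 'near the entrance' adds information not in the original event.
(d) Entailed — this follows by dropping conjuncts from the examining event's description.
(e) Entailed — the narrative places the examining before the closing.
(f) Not entailed — Tomas closed the window, not the oil; the oil belongs to the stirring event.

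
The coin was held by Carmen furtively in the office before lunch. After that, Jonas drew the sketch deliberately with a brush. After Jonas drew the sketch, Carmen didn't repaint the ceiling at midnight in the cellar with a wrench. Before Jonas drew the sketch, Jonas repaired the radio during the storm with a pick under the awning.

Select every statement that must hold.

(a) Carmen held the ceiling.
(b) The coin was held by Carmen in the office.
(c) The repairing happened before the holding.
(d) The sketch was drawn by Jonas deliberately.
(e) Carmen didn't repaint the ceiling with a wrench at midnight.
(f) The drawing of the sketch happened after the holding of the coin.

(a) Not entailed — Carmen held the coin, not the ceiling; the ceiling belongs to the repainting event.
(b) Entailed — this follows by dropping conjuncts from the holding event's description.
(c) Not entailed — the narrative doesn't order the repairing relative to the holding.
(d) Entailed — the original entails any weakening of itself; this just drops 'with a brush'.
(e) Not entailed — dropping 'in the cellar' under negation is not valid — the original leaves open that Carmen repainted the ceiling some other way.
(f) Entailed — the narrative places the holding before the drawing.

(b), (d), (f)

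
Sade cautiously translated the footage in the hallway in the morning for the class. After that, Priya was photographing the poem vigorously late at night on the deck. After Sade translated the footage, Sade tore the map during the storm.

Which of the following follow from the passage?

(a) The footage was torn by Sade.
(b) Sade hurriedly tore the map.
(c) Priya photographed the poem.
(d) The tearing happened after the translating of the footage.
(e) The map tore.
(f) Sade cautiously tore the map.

(a) Not entailed — Sade tore the map, not the footage; the footage belongs to the translating event.
(b) Not entailed — 'hurriedly' adds information not in the original event.
(c) Not entailed — 'was photographing' is progressive on an accomplishment; it does not entail the completed 'photographed'.
(d) Entailed — the narrative places the translating before the tearing.
(e) Entailed — 'Sade tore the map' is causative; it entails the inchoative 'the map tore'.
(f) Not entailed — 'cautiously' adds information not in the original event.

(d), (e)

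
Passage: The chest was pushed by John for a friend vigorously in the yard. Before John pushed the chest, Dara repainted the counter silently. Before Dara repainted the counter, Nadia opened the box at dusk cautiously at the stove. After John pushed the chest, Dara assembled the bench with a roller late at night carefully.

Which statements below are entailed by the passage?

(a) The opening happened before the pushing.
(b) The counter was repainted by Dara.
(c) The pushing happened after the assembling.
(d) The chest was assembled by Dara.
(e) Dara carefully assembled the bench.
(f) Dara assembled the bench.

(a), (b), (e), (f)

(a) Entailed — the narrative places the opening before the pushing.
(b) Entailed — dropping 'silently' leaves a sub-description the original still satisfies.
(c) Not entailed — the narrative places the pushing before the assembling, not after.
(d) Not entailed — Dara assembled the bench, not the chest; the chest belongs to the pushing event.
(e) Entailed — the original entails any weakening of itself; this just drops 'with a roller', 'late at night'.
(f) Entailed — this follows by dropping conjuncts from the assembling event's description.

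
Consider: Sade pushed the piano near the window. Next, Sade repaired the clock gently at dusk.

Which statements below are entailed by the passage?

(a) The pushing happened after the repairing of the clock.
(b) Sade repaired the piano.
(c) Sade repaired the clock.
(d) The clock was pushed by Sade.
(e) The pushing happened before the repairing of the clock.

(c), (e)

(a) Not entailed — the narrative places the pushing before the repairing, not after.
(b) Not entailed — Sade repaired the clock, not the piano; the piano belongs to the pushing event.
(c) Entailed — this follows by dropping conjuncts from the repairing event's description.
(d) Not entailed — Sade pushed the piano, not the clock; the clock belongs to the repairing event.
(e) Entailed — the narrative places the pushing before the repairing.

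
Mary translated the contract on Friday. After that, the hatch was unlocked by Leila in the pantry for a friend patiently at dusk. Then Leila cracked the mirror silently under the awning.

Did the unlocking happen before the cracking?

The narrative orders the unlocking before the cracking.

yes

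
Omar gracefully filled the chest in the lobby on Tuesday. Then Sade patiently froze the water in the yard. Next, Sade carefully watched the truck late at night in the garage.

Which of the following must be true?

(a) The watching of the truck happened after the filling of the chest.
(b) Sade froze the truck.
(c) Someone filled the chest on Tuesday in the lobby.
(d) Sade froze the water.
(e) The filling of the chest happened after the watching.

(a), (c), (d)

(a) Entailed — the narrative places the filling before the watching.
(b) Not entailed — Sade froze the water, not the truck; the truck belongs to the watching event.
(c) Entailed — the original entails any weakening of itself; this just drops 'gracefully' and generalizes the agent.
(d) Entailed — the original entails any weakening of itself; this just drops 'patiently', 'in the yard'.
(e) Not entailed — the narrative places the filling before the watching, not after.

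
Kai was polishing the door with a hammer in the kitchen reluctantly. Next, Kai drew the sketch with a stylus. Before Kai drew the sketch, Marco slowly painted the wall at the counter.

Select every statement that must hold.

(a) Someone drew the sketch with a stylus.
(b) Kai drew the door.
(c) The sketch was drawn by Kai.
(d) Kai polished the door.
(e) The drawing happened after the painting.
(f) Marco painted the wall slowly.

(a) Entailed — this follows by dropping conjuncts from the drawing event's description.
(b) Not entailed — Kai drew the sketch, not the door; the door belongs to the polishing event.
(c) Entailed — this follows by dropping conjuncts from the drawing event's description.
(d) Entailed — 'polish' is an activity; 'was polishing' entails that some polishing happened, so 'polished' holds.
(e) Entailed — the narrative places the painting before the drawing.
(f) Entailed — every conjunct here is already in the original painting event.

(a), (c), (d), (e), (f)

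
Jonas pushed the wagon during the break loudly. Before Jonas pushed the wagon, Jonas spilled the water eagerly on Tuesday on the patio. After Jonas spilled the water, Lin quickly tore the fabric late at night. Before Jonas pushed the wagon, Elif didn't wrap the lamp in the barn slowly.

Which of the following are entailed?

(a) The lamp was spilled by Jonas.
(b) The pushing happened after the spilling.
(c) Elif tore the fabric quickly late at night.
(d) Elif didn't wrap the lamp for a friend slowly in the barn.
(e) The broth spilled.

(b), (d)

(a) Not entailed — Jonas spilled the water, not the lamp; the lamp belongs to the wrapping event.
(b) Entailed — the narrative places the spilling before the pushing.
(c) Not entailed — the passage has Lin tearing the fabric, not Elif.
(d) Entailed — under negation, adding a further restriction is entailed: if no such wrapping event occurred, none occurred for a friend either.
(e) Not entailed — the water is what spilled, not the broth.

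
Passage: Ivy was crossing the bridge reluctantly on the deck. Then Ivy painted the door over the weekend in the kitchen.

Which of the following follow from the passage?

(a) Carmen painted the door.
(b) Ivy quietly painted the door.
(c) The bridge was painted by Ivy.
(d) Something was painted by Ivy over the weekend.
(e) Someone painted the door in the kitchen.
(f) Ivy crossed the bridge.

(d), (e)

(a) Not entailed — the passage has Ivy painting the door, not Carmen.
(b) Not entailed — 'quietly' adds information not in the original event.
(c) Not entailed — Ivy painted the door, not the bridge; the bridge belongs to the crossing event.
(d) Entailed — every conjunct here is already in the original painting event.
(e) Entailed — this follows by dropping conjuncts from the painting event's description.
(f) Not entailed — 'was crossing' is progressive on an accomplishment; it does not entail the completed 'crossed'.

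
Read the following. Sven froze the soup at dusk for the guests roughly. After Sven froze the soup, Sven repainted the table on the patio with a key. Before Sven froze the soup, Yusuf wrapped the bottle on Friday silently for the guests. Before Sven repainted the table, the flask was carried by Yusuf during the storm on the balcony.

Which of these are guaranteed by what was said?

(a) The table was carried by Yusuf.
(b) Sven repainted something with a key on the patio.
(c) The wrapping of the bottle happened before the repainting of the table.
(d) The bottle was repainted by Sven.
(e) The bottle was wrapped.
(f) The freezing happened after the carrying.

(a) Not entailed — Yusuf carried the flask, not the table; the table belongs to the repainting event.
(b) Entailed — the original entails any weakening of itself; this just generalizes the patient.
(c) Entailed — the narrative places the wrapping before the repainting.
(d) Not entailed — Sven repainted the table, not the bottle; the bottle belongs to the wrapping event.
(e) Entailed — this follows by dropping conjuncts from the wrapping event's description.
(f) Not entailed — the narrative doesn't order the carrying relative to the freezing.

(b), (c), (e)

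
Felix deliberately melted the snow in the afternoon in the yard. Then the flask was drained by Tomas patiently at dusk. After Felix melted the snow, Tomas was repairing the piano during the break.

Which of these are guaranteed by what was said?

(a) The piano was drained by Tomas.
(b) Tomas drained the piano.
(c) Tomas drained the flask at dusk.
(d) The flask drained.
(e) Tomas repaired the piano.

(c), (d)

(a) Not entailed — Tomas drained the flask, not the piano; the piano belongs to the repairing event.
(b) Not entailed — Tomas drained the flask, not the piano; the piano belongs to the repairing event.
(c) Entailed — dropping 'patiently' leaves a sub-description the original still satisfies.
(d) Entailed — 'Tomas drained the flask' is causative; it entails the inchoative 'the flask drained'.
(e) Not entailed — 'was repairing' is progressive on an accomplishment; it does not entail the completed 'repaired'.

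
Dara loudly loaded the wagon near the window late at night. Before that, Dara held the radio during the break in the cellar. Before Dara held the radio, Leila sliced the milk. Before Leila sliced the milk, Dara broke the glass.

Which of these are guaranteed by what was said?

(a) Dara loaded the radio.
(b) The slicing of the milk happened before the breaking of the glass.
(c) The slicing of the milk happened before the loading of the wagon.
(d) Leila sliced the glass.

(c)

(a) Not entailed — Dara loaded the wagon, not the radio; the radio belongs to the holding event.
(b) Not entailed — the narrative places the breaking before the slicing, not after.
(c) Entailed — the narrative places the slicing before the loading.
(d) Not entailed — Leila sliced the milk, not the glass; the glass belongs to the breaking event.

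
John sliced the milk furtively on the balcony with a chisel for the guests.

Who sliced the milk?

John

'John' marks the agent of the slicing event.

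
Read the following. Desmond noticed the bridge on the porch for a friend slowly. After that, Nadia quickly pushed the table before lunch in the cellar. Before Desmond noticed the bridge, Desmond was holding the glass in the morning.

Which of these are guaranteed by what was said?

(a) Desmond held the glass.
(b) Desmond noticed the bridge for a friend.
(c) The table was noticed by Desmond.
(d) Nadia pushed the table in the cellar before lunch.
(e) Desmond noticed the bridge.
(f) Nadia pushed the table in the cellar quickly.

(a), (b), (d), (e), (f)

(a) Entailed — 'hold' is an activity; 'was holding' entails that some holding happened, so 'held' holds.
(b) Entailed — this follows by dropping conjuncts from the noticing event's description.
(c) Not entailed — Desmond noticed the bridge, not the table; the table belongs to the pushing event.
(d) Entailed — the original entails any weakening of itself; this just drops 'quickly'.
(e) Entailed — the original entails any weakening of itself; this just drops 'for a friend', 'slowly', 'on the porch'.
(f) Entailed — every conjunct here is already in the original pushing event.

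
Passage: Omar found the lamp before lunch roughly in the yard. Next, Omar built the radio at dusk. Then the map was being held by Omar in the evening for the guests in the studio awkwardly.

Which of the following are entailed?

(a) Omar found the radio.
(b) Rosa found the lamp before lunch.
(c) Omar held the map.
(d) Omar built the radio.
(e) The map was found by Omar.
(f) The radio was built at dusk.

(a) Not entailed — Omar found the lamp, not the radio; the radio belongs to the building event.
(b) Not entailed — the passage has Omar finding the lamp, not Rosa.
(c) Entailed — 'hold' is an activity; 'was holding' entails that some holding happened, so 'held' holds.
(d) Entailed — the original entails any weakening of itself; this just drops 'at dusk'.
(e) Not entailed — Omar found the lamp, not the map; the map belongs to the holding event.
(f) Entailed — the original entails any weakening of itself; this just generalizes the agent.

(c), (d), (f)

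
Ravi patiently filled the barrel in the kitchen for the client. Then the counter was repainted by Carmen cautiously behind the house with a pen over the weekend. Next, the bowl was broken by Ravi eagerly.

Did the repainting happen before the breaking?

The narrative orders the repainting before the breaking.

yes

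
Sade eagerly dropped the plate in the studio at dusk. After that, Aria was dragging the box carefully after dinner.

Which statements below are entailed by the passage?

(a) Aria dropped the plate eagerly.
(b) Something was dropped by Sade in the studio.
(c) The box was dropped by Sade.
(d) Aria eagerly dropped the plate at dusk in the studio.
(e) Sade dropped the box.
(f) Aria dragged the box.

(a) Not entailed — the passage has Sade dropping the plate, not Aria.
(b) Entailed — the original entails any weakening of itself; this just drops 'eagerly', 'at dusk' and generalizes the patient.
(c) Not entailed — Sade dropped the plate, not the box; the box belongs to the dragging event.
(d) Not entailed — the passage has Sade dropping the plate, not Aria.
(e) Not entailed — Sade dropped the plate, not the box; the box belongs to the dragging event.
(f) Entailed — 'drag' is an activity; 'was dragging' entails that some dragging happened, so 'dragged' holds.

(b), (f)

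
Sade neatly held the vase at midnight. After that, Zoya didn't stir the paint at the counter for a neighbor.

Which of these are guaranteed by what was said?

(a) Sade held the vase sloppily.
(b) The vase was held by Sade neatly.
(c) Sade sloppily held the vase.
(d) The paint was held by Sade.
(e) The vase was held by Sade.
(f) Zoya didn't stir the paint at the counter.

(b), (e)

(a) Not entailed — 'sloppily' adds a manner not in (and inconsistent with) the original.
(b) Entailed — the original entails any weakening of itself; this just drops 'at midnight'.
(c) Not entailed — 'sloppily' adds a manner not in (and inconsistent with) the original.
(d) Not entailed — Sade held the vase, not the paint; the paint belongs to the stirring event.
(e) Entailed — the original entails any weakening of itself; this just drops 'neatly', 'at midnight'.
(f) Not entailed — dropping 'for a neighbor' under negation is not valid — the original leaves open that Zoya stirred the paint some other way.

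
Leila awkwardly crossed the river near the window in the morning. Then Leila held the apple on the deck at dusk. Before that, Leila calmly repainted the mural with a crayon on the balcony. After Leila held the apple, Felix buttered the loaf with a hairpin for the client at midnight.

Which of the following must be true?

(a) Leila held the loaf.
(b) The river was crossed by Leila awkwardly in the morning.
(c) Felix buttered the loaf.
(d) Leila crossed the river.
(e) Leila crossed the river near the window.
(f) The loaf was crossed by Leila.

(a) Not entailed — Leila held the apple, not the loaf; the loaf belongs to the buttering event.
(b) Entailed — every conjunct here is already in the original crossing event.
(c) Entailed — this follows by dropping conjuncts from the buttering event's description.
(d) Entailed — the original entails any weakening of itself; this just drops 'in the morning', 'near the window', 'awkwardly'.
(e) Entailed — dropping 'in the morning', 'awkwardly' leaves a sub-description the original still satisfies.
(f) Not entailed — Leila crossed the river, not the loaf; the loaf belongs to the buttering event.

(b), (c), (d), (e)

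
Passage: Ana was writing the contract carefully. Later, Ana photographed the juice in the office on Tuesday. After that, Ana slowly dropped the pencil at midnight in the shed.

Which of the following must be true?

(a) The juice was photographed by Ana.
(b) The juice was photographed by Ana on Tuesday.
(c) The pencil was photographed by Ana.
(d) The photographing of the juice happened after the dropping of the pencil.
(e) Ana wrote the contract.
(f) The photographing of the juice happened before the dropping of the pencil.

(a), (b), (f)

(a) Entailed — dropping 'on Tuesday', 'in the office' leaves a sub-description the original still satisfies.
(b) Entailed — every conjunct here is already in the original photographing event.
(c) Not entailed — Ana photographed the juice, not the pencil; the pencil belongs to the dropping event.
(d) Not entailed — the narrative places the photographing before the dropping, not after.
(e) Not entailed — 'was writing' is progressive on an accomplishment; it does not entail the completed 'wrote'.
(f) Entailed — the narrative places the photographing before the dropping.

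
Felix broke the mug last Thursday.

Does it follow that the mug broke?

'Felix broke the mug' is the causative; it entails the inchoative 'the mug broke'.

yes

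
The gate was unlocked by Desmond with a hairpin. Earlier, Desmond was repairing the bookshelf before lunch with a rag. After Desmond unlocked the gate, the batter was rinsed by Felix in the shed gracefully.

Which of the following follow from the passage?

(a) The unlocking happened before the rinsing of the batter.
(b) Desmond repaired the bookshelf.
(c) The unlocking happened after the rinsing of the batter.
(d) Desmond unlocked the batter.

(a)

(a) Entailed — the narrative places the unlocking before the rinsing.
(b) Not entailed — 'was repairing' is progressive on an accomplishment; it does not entail the completed 'repaired'.
(c) Not entailed — the narrative places the unlocking before the rinsing, not after.
(d) Not entailed — Desmond unlocked the gate, not the batter; the batter belongs to the rinsing event.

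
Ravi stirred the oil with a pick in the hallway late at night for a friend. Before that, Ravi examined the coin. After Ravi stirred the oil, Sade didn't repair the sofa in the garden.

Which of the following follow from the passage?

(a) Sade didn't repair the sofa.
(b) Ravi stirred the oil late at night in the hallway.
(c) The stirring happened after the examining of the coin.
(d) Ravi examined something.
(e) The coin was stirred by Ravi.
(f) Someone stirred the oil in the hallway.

(b), (c), (d), (f)

(a) Not entailed — dropping 'in the garden' under negation is not valid — the original leaves open that Sade repaired the sofa some other way.
(b) Entailed — every conjunct here is already in the original stirring event.
(c) Entailed — the narrative places the examining before the stirring.
(d) Entailed — this follows by dropping conjuncts from the examining event's description.
(e) Not entailed — Ravi stirred the oil, not the coin; the coin belongs to the examining event.
(f) Entailed — dropping 'for a friend', 'with a pick', 'late at night' and generalizing the agent leaves a sub-description the original still satisfies.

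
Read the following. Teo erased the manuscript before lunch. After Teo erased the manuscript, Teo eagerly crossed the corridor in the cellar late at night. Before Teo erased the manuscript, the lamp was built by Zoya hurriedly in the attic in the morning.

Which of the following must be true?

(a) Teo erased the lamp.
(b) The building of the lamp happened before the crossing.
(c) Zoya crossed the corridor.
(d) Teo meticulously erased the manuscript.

(b)

(a) Not entailed — Teo erased the manuscript, not the lamp; the lamp belongs to the building event.
(b) Entailed — the narrative places the building before the crossing.
(c) Not entailed — the passage has Teo crossing the corridor, not Zoya.
(d) Not entailed — 'meticulously' adds information not in the original event.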